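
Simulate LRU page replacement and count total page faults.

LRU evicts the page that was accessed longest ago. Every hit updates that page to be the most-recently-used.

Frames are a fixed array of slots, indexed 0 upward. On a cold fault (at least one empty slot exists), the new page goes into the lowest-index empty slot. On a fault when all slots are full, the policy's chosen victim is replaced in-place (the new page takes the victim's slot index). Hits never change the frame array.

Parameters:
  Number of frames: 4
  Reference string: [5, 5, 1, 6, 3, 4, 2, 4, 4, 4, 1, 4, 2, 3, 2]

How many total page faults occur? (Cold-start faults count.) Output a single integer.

Step 0: ref 5 → FAULT, frames=[5,-,-,-]
Step 1: ref 5 → HIT, frames=[5,-,-,-]
Step 2: ref 1 → FAULT, frames=[5,1,-,-]
Step 3: ref 6 → FAULT, frames=[5,1,6,-]
Step 4: ref 3 → FAULT, frames=[5,1,6,3]
Step 5: ref 4 → FAULT (evict 5), frames=[4,1,6,3]
Step 6: ref 2 → FAULT (evict 1), frames=[4,2,6,3]
Step 7: ref 4 → HIT, frames=[4,2,6,3]
Step 8: ref 4 → HIT, frames=[4,2,6,3]
Step 9: ref 4 → HIT, frames=[4,2,6,3]
Step 10: ref 1 → FAULT (evict 6), frames=[4,2,1,3]
Step 11: ref 4 → HIT, frames=[4,2,1,3]
Step 12: ref 2 → HIT, frames=[4,2,1,3]
Step 13: ref 3 → HIT, frames=[4,2,1,3]
Step 14: ref 2 → HIT, frames=[4,2,1,3]
Total faults: 7

Answer: 7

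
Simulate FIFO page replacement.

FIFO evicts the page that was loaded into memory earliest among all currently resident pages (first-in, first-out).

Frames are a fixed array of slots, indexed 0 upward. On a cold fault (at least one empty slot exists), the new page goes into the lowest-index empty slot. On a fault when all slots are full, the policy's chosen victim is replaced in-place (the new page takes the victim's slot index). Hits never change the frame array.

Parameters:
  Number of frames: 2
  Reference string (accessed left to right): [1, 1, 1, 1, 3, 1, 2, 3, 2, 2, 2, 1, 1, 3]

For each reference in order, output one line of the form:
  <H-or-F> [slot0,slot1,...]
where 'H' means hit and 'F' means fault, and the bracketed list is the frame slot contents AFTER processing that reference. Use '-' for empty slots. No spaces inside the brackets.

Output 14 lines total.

F [1,-]
H [1,-]
H [1,-]
H [1,-]
F [1,3]
H [1,3]
F [2,3]
H [2,3]
H [2,3]
H [2,3]
H [2,3]
F [2,1]
H [2,1]
F [3,1]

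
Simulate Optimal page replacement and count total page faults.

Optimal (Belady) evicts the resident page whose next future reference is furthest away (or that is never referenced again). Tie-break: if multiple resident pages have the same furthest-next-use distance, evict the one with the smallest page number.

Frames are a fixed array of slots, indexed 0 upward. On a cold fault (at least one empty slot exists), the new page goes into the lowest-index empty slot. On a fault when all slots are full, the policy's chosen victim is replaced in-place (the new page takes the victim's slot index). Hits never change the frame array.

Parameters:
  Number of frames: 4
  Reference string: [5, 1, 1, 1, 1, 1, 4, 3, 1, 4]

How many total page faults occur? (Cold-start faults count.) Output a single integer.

Answer: 4

Derivation:
Step 0: ref 5 → FAULT, frames=[5,-,-,-]
Step 1: ref 1 → FAULT, frames=[5,1,-,-]
Step 2: ref 1 → HIT, frames=[5,1,-,-]
Step 3: ref 1 → HIT, frames=[5,1,-,-]
Step 4: ref 1 → HIT, frames=[5,1,-,-]
Step 5: ref 1 → HIT, frames=[5,1,-,-]
Step 6: ref 4 → FAULT, frames=[5,1,4,-]
Step 7: ref 3 → FAULT, frames=[5,1,4,3]
Step 8: ref 1 → HIT, frames=[5,1,4,3]
Step 9: ref 4 → HIT, frames=[5,1,4,3]
Total faults: 4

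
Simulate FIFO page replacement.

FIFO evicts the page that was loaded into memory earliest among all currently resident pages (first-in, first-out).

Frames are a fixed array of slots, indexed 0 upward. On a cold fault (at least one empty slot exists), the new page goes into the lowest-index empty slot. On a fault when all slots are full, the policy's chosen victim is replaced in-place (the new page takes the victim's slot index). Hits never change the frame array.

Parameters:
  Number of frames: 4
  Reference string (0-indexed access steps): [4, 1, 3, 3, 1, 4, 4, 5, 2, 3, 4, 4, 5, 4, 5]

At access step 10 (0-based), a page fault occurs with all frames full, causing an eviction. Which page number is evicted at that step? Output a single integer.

Step 0: ref 4 -> FAULT, frames=[4,-,-,-]
Step 1: ref 1 -> FAULT, frames=[4,1,-,-]
Step 2: ref 3 -> FAULT, frames=[4,1,3,-]
Step 3: ref 3 -> HIT, frames=[4,1,3,-]
Step 4: ref 1 -> HIT, frames=[4,1,3,-]
Step 5: ref 4 -> HIT, frames=[4,1,3,-]
Step 6: ref 4 -> HIT, frames=[4,1,3,-]
Step 7: ref 5 -> FAULT, frames=[4,1,3,5]
Step 8: ref 2 -> FAULT, evict 4, frames=[2,1,3,5]
Step 9: ref 3 -> HIT, frames=[2,1,3,5]
Step 10: ref 4 -> FAULT, evict 1, frames=[2,4,3,5]
At step 10: evicted page 1

Answer: 1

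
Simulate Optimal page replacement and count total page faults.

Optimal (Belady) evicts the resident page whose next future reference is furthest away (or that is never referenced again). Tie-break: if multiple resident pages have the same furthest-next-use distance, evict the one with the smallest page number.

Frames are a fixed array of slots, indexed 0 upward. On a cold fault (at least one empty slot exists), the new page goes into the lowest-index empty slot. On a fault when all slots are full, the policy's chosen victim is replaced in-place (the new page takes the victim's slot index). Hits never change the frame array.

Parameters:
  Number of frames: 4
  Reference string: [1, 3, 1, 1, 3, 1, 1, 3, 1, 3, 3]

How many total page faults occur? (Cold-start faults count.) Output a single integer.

Answer: 2

Derivation:
Step 0: ref 1 → FAULT, frames=[1,-,-,-]
Step 1: ref 3 → FAULT, frames=[1,3,-,-]
Step 2: ref 1 → HIT, frames=[1,3,-,-]
Step 3: ref 1 → HIT, frames=[1,3,-,-]
Step 4: ref 3 → HIT, frames=[1,3,-,-]
Step 5: ref 1 → HIT, frames=[1,3,-,-]
Step 6: ref 1 → HIT, frames=[1,3,-,-]
Step 7: ref 3 → HIT, frames=[1,3,-,-]
Step 8: ref 1 → HIT, frames=[1,3,-,-]
Step 9: ref 3 → HIT, frames=[1,3,-,-]
Step 10: ref 3 → HIT, frames=[1,3,-,-]
Total faults: 2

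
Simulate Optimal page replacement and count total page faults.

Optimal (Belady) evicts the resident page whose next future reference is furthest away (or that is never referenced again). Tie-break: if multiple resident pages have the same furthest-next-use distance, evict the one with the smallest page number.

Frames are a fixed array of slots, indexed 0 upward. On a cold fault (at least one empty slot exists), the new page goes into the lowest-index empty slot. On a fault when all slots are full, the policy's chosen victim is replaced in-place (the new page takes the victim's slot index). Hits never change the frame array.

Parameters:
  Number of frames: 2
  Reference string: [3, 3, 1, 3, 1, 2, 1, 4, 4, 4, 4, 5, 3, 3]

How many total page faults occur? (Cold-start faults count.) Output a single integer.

Answer: 6

Derivation:
Step 0: ref 3 → FAULT, frames=[3,-]
Step 1: ref 3 → HIT, frames=[3,-]
Step 2: ref 1 → FAULT, frames=[3,1]
Step 3: ref 3 → HIT, frames=[3,1]
Step 4: ref 1 → HIT, frames=[3,1]
Step 5: ref 2 → FAULT (evict 3), frames=[2,1]
Step 6: ref 1 → HIT, frames=[2,1]
Step 7: ref 4 → FAULT (evict 1), frames=[2,4]
Step 8: ref 4 → HIT, frames=[2,4]
Step 9: ref 4 → HIT, frames=[2,4]
Step 10: ref 4 → HIT, frames=[2,4]
Step 11: ref 5 → FAULT (evict 2), frames=[5,4]
Step 12: ref 3 → FAULT (evict 4), frames=[5,3]
Step 13: ref 3 → HIT, frames=[5,3]
Total faults: 6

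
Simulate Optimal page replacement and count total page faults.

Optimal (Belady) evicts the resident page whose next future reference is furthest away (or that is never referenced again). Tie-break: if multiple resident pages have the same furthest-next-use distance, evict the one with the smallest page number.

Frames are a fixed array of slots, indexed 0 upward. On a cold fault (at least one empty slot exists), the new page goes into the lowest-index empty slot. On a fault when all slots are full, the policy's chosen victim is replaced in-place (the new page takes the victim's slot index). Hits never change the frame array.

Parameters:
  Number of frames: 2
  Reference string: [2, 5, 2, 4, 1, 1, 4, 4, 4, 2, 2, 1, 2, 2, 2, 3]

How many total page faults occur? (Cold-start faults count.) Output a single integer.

Answer: 6

Derivation:
Step 0: ref 2 → FAULT, frames=[2,-]
Step 1: ref 5 → FAULT, frames=[2,5]
Step 2: ref 2 → HIT, frames=[2,5]
Step 3: ref 4 → FAULT (evict 5), frames=[2,4]
Step 4: ref 1 → FAULT (evict 2), frames=[1,4]
Step 5: ref 1 → HIT, frames=[1,4]
Step 6: ref 4 → HIT, frames=[1,4]
Step 7: ref 4 → HIT, frames=[1,4]
Step 8: ref 4 → HIT, frames=[1,4]
Step 9: ref 2 → FAULT (evict 4), frames=[1,2]
Step 10: ref 2 → HIT, frames=[1,2]
Step 11: ref 1 → HIT, frames=[1,2]
Step 12: ref 2 → HIT, frames=[1,2]
Step 13: ref 2 → HIT, frames=[1,2]
Step 14: ref 2 → HIT, frames=[1,2]
Step 15: ref 3 → FAULT (evict 1), frames=[3,2]
Total faults: 6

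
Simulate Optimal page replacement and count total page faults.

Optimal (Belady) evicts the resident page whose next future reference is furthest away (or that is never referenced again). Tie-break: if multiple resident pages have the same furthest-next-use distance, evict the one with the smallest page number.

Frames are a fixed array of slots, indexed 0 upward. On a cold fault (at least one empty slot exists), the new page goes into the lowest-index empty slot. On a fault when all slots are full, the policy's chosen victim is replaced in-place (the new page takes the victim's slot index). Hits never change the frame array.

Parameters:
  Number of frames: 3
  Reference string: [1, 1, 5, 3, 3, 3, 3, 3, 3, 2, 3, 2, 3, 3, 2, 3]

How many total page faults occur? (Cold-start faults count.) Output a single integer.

Answer: 4

Derivation:
Step 0: ref 1 → FAULT, frames=[1,-,-]
Step 1: ref 1 → HIT, frames=[1,-,-]
Step 2: ref 5 → FAULT, frames=[1,5,-]
Step 3: ref 3 → FAULT, frames=[1,5,3]
Step 4: ref 3 → HIT, frames=[1,5,3]
Step 5: ref 3 → HIT, frames=[1,5,3]
Step 6: ref 3 → HIT, frames=[1,5,3]
Step 7: ref 3 → HIT, frames=[1,5,3]
Step 8: ref 3 → HIT, frames=[1,5,3]
Step 9: ref 2 → FAULT (evict 1), frames=[2,5,3]
Step 10: ref 3 → HIT, frames=[2,5,3]
Step 11: ref 2 → HIT, frames=[2,5,3]
Step 12: ref 3 → HIT, frames=[2,5,3]
Step 13: ref 3 → HIT, frames=[2,5,3]
Step 14: ref 2 → HIT, frames=[2,5,3]
Step 15: ref 3 → HIT, frames=[2,5,3]
Total faults: 4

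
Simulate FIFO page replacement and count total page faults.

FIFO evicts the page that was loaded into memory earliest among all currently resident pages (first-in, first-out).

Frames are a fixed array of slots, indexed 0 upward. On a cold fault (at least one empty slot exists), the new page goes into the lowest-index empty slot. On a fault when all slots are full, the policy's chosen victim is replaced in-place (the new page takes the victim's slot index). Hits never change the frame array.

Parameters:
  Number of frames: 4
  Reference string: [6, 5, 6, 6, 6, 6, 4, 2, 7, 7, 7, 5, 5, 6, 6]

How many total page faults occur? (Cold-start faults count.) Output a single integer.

Answer: 6

Derivation:
Step 0: ref 6 → FAULT, frames=[6,-,-,-]
Step 1: ref 5 → FAULT, frames=[6,5,-,-]
Step 2: ref 6 → HIT, frames=[6,5,-,-]
Step 3: ref 6 → HIT, frames=[6,5,-,-]
Step 4: ref 6 → HIT, frames=[6,5,-,-]
Step 5: ref 6 → HIT, frames=[6,5,-,-]
Step 6: ref 4 → FAULT, frames=[6,5,4,-]
Step 7: ref 2 → FAULT, frames=[6,5,4,2]
Step 8: ref 7 → FAULT (evict 6), frames=[7,5,4,2]
Step 9: ref 7 → HIT, frames=[7,5,4,2]
Step 10: ref 7 → HIT, frames=[7,5,4,2]
Step 11: ref 5 → HIT, frames=[7,5,4,2]
Step 12: ref 5 → HIT, frames=[7,5,4,2]
Step 13: ref 6 → FAULT (evict 5), frames=[7,6,4,2]
Step 14: ref 6 → HIT, frames=[7,6,4,2]
Total faults: 6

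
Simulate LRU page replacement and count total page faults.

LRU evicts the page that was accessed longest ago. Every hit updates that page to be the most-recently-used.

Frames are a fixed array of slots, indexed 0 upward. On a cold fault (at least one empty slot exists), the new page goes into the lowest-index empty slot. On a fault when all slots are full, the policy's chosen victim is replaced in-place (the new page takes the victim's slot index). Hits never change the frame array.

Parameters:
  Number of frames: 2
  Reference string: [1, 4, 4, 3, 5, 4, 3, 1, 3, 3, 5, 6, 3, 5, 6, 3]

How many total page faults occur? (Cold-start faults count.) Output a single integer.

Answer: 13

Derivation:
Step 0: ref 1 → FAULT, frames=[1,-]
Step 1: ref 4 → FAULT, frames=[1,4]
Step 2: ref 4 → HIT, frames=[1,4]
Step 3: ref 3 → FAULT (evict 1), frames=[3,4]
Step 4: ref 5 → FAULT (evict 4), frames=[3,5]
Step 5: ref 4 → FAULT (evict 3), frames=[4,5]
Step 6: ref 3 → FAULT (evict 5), frames=[4,3]
Step 7: ref 1 → FAULT (evict 4), frames=[1,3]
Step 8: ref 3 → HIT, frames=[1,3]
Step 9: ref 3 → HIT, frames=[1,3]
Step 10: ref 5 → FAULT (evict 1), frames=[5,3]
Step 11: ref 6 → FAULT (evict 3), frames=[5,6]
Step 12: ref 3 → FAULT (evict 5), frames=[3,6]
Step 13: ref 5 → FAULT (evict 6), frames=[3,5]
Step 14: ref 6 → FAULT (evict 3), frames=[6,5]
Step 15: ref 3 → FAULT (evict 5), frames=[6,3]
Total faults: 13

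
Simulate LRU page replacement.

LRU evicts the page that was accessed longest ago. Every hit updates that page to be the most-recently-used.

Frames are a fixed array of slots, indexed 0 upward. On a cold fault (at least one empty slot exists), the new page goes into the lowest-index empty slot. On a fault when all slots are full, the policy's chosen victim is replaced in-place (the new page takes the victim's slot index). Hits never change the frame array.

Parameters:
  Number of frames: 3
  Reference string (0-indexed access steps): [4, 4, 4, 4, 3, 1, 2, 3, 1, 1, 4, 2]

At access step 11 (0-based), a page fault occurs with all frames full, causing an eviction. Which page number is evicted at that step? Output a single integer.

Step 0: ref 4 -> FAULT, frames=[4,-,-]
Step 1: ref 4 -> HIT, frames=[4,-,-]
Step 2: ref 4 -> HIT, frames=[4,-,-]
Step 3: ref 4 -> HIT, frames=[4,-,-]
Step 4: ref 3 -> FAULT, frames=[4,3,-]
Step 5: ref 1 -> FAULT, frames=[4,3,1]
Step 6: ref 2 -> FAULT, evict 4, frames=[2,3,1]
Step 7: ref 3 -> HIT, frames=[2,3,1]
Step 8: ref 1 -> HIT, frames=[2,3,1]
Step 9: ref 1 -> HIT, frames=[2,3,1]
Step 10: ref 4 -> FAULT, evict 2, frames=[4,3,1]
Step 11: ref 2 -> FAULT, evict 3, frames=[4,2,1]
At step 11: evicted page 3

Answer: 3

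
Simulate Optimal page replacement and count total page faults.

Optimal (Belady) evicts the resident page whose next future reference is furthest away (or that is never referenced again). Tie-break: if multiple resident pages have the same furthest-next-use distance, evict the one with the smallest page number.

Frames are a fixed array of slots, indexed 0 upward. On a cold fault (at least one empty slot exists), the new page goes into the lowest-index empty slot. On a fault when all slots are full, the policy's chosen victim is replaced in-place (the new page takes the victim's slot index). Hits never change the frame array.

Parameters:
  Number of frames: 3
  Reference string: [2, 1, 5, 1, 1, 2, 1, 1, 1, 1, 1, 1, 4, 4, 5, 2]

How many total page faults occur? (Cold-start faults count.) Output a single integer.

Answer: 4

Derivation:
Step 0: ref 2 → FAULT, frames=[2,-,-]
Step 1: ref 1 → FAULT, frames=[2,1,-]
Step 2: ref 5 → FAULT, frames=[2,1,5]
Step 3: ref 1 → HIT, frames=[2,1,5]
Step 4: ref 1 → HIT, frames=[2,1,5]
Step 5: ref 2 → HIT, frames=[2,1,5]
Step 6: ref 1 → HIT, frames=[2,1,5]
Step 7: ref 1 → HIT, frames=[2,1,5]
Step 8: ref 1 → HIT, frames=[2,1,5]
Step 9: ref 1 → HIT, frames=[2,1,5]
Step 10: ref 1 → HIT, frames=[2,1,5]
Step 11: ref 1 → HIT, frames=[2,1,5]
Step 12: ref 4 → FAULT (evict 1), frames=[2,4,5]
Step 13: ref 4 → HIT, frames=[2,4,5]
Step 14: ref 5 → HIT, frames=[2,4,5]
Step 15: ref 2 → HIT, frames=[2,4,5]
Total faults: 4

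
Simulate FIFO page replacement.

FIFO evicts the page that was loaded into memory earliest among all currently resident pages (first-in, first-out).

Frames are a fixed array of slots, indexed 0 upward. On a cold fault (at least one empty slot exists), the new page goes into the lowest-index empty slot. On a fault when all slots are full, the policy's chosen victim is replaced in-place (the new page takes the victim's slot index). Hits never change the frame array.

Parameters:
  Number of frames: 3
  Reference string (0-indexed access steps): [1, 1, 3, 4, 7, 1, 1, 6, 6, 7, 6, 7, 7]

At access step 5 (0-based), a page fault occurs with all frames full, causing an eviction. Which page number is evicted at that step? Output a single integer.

Answer: 3

Derivation:
Step 0: ref 1 -> FAULT, frames=[1,-,-]
Step 1: ref 1 -> HIT, frames=[1,-,-]
Step 2: ref 3 -> FAULT, frames=[1,3,-]
Step 3: ref 4 -> FAULT, frames=[1,3,4]
Step 4: ref 7 -> FAULT, evict 1, frames=[7,3,4]
Step 5: ref 1 -> FAULT, evict 3, frames=[7,1,4]
At step 5: evicted page 3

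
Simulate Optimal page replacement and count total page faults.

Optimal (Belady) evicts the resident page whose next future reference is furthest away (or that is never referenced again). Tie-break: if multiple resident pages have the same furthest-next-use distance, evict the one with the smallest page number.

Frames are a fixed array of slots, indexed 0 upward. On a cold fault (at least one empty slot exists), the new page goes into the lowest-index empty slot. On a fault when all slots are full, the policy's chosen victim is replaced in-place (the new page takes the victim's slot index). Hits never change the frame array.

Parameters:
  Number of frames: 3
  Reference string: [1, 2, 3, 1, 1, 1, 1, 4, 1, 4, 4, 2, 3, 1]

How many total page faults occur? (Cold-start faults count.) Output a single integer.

Answer: 5

Derivation:
Step 0: ref 1 → FAULT, frames=[1,-,-]
Step 1: ref 2 → FAULT, frames=[1,2,-]
Step 2: ref 3 → FAULT, frames=[1,2,3]
Step 3: ref 1 → HIT, frames=[1,2,3]
Step 4: ref 1 → HIT, frames=[1,2,3]
Step 5: ref 1 → HIT, frames=[1,2,3]
Step 6: ref 1 → HIT, frames=[1,2,3]
Step 7: ref 4 → FAULT (evict 3), frames=[1,2,4]
Step 8: ref 1 → HIT, frames=[1,2,4]
Step 9: ref 4 → HIT, frames=[1,2,4]
Step 10: ref 4 → HIT, frames=[1,2,4]
Step 11: ref 2 → HIT, frames=[1,2,4]
Step 12: ref 3 → FAULT (evict 2), frames=[1,3,4]
Step 13: ref 1 → HIT, frames=[1,3,4]
Total faults: 5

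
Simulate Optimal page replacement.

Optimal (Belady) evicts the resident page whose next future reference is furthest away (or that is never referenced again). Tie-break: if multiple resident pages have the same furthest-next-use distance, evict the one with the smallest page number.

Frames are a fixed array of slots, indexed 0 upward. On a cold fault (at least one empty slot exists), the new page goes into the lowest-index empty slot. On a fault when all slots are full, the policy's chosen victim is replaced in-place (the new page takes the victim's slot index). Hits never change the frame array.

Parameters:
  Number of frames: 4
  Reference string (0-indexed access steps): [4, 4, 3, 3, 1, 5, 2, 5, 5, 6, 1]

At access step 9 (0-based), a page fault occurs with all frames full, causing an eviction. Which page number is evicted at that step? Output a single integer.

Step 0: ref 4 -> FAULT, frames=[4,-,-,-]
Step 1: ref 4 -> HIT, frames=[4,-,-,-]
Step 2: ref 3 -> FAULT, frames=[4,3,-,-]
Step 3: ref 3 -> HIT, frames=[4,3,-,-]
Step 4: ref 1 -> FAULT, frames=[4,3,1,-]
Step 5: ref 5 -> FAULT, frames=[4,3,1,5]
Step 6: ref 2 -> FAULT, evict 3, frames=[4,2,1,5]
Step 7: ref 5 -> HIT, frames=[4,2,1,5]
Step 8: ref 5 -> HIT, frames=[4,2,1,5]
Step 9: ref 6 -> FAULT, evict 2, frames=[4,6,1,5]
At step 9: evicted page 2

Answer: 2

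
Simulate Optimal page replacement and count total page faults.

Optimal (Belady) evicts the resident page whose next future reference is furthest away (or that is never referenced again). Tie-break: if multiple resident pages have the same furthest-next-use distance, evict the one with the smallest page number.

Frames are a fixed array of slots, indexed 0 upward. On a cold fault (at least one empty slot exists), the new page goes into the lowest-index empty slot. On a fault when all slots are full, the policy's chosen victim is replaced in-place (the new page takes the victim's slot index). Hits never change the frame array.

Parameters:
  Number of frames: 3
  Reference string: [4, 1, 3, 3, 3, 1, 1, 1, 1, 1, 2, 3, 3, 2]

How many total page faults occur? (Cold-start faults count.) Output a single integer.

Step 0: ref 4 → FAULT, frames=[4,-,-]
Step 1: ref 1 → FAULT, frames=[4,1,-]
Step 2: ref 3 → FAULT, frames=[4,1,3]
Step 3: ref 3 → HIT, frames=[4,1,3]
Step 4: ref 3 → HIT, frames=[4,1,3]
Step 5: ref 1 → HIT, frames=[4,1,3]
Step 6: ref 1 → HIT, frames=[4,1,3]
Step 7: ref 1 → HIT, frames=[4,1,3]
Step 8: ref 1 → HIT, frames=[4,1,3]
Step 9: ref 1 → HIT, frames=[4,1,3]
Step 10: ref 2 → FAULT (evict 1), frames=[4,2,3]
Step 11: ref 3 → HIT, frames=[4,2,3]
Step 12: ref 3 → HIT, frames=[4,2,3]
Step 13: ref 2 → HIT, frames=[4,2,3]
Total faults: 4

Answer: 4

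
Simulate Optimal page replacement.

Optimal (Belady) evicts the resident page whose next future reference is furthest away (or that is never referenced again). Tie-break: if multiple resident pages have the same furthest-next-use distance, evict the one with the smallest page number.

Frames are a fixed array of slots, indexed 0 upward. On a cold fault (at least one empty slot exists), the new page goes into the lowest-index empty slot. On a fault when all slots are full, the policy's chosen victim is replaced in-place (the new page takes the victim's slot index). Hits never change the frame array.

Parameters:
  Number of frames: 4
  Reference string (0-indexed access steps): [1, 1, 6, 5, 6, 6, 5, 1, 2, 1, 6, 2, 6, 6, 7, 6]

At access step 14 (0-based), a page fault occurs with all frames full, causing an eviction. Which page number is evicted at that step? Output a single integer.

Answer: 1

Derivation:
Step 0: ref 1 -> FAULT, frames=[1,-,-,-]
Step 1: ref 1 -> HIT, frames=[1,-,-,-]
Step 2: ref 6 -> FAULT, frames=[1,6,-,-]
Step 3: ref 5 -> FAULT, frames=[1,6,5,-]
Step 4: ref 6 -> HIT, frames=[1,6,5,-]
Step 5: ref 6 -> HIT, frames=[1,6,5,-]
Step 6: ref 5 -> HIT, frames=[1,6,5,-]
Step 7: ref 1 -> HIT, frames=[1,6,5,-]
Step 8: ref 2 -> FAULT, frames=[1,6,5,2]
Step 9: ref 1 -> HIT, frames=[1,6,5,2]
Step 10: ref 6 -> HIT, frames=[1,6,5,2]
Step 11: ref 2 -> HIT, frames=[1,6,5,2]
Step 12: ref 6 -> HIT, frames=[1,6,5,2]
Step 13: ref 6 -> HIT, frames=[1,6,5,2]
Step 14: ref 7 -> FAULT, evict 1, frames=[7,6,5,2]
At step 14: evicted page 1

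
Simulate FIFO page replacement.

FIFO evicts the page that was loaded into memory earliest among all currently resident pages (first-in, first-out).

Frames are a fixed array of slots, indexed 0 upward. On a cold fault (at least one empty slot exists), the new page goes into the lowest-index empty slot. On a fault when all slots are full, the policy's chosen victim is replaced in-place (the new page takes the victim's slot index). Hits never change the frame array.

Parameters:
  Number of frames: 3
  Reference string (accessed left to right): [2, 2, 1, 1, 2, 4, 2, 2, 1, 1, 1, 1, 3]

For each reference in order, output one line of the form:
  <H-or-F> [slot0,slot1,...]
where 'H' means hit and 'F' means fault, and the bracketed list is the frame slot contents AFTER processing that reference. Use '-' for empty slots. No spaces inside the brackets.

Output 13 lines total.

F [2,-,-]
H [2,-,-]
F [2,1,-]
H [2,1,-]
H [2,1,-]
F [2,1,4]
H [2,1,4]
H [2,1,4]
H [2,1,4]
H [2,1,4]
H [2,1,4]
H [2,1,4]
F [3,1,4]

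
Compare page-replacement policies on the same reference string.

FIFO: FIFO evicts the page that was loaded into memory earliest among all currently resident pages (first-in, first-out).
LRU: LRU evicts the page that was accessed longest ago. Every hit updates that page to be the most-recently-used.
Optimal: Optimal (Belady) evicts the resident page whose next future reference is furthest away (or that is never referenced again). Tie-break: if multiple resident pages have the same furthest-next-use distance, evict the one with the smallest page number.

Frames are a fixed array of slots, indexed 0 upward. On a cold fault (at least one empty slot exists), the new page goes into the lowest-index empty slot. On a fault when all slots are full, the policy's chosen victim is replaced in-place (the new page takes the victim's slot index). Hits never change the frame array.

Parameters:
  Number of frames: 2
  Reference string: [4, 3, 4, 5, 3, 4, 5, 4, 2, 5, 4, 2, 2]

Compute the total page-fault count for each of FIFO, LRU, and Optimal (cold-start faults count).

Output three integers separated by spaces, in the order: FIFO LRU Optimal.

--- FIFO ---
  step 0: ref 4 -> FAULT, frames=[4,-] (faults so far: 1)
  step 1: ref 3 -> FAULT, frames=[4,3] (faults so far: 2)
  step 2: ref 4 -> HIT, frames=[4,3] (faults so far: 2)
  step 3: ref 5 -> FAULT, evict 4, frames=[5,3] (faults so far: 3)
  step 4: ref 3 -> HIT, frames=[5,3] (faults so far: 3)
  step 5: ref 4 -> FAULT, evict 3, frames=[5,4] (faults so far: 4)
  step 6: ref 5 -> HIT, frames=[5,4] (faults so far: 4)
  step 7: ref 4 -> HIT, frames=[5,4] (faults so far: 4)
  step 8: ref 2 -> FAULT, evict 5, frames=[2,4] (faults so far: 5)
  step 9: ref 5 -> FAULT, evict 4, frames=[2,5] (faults so far: 6)
  step 10: ref 4 -> FAULT, evict 2, frames=[4,5] (faults so far: 7)
  step 11: ref 2 -> FAULT, evict 5, frames=[4,2] (faults so far: 8)
  step 12: ref 2 -> HIT, frames=[4,2] (faults so far: 8)
  FIFO total faults: 8
--- LRU ---
  step 0: ref 4 -> FAULT, frames=[4,-] (faults so far: 1)
  step 1: ref 3 -> FAULT, frames=[4,3] (faults so far: 2)
  step 2: ref 4 -> HIT, frames=[4,3] (faults so far: 2)
  step 3: ref 5 -> FAULT, evict 3, frames=[4,5] (faults so far: 3)
  step 4: ref 3 -> FAULT, evict 4, frames=[3,5] (faults so far: 4)
  step 5: ref 4 -> FAULT, evict 5, frames=[3,4] (faults so far: 5)
  step 6: ref 5 -> FAULT, evict 3, frames=[5,4] (faults so far: 6)
  step 7: ref 4 -> HIT, frames=[5,4] (faults so far: 6)
  step 8: ref 2 -> FAULT, evict 5, frames=[2,4] (faults so far: 7)
  step 9: ref 5 -> FAULT, evict 4, frames=[2,5] (faults so far: 8)
  step 10: ref 4 -> FAULT, evict 2, frames=[4,5] (faults so far: 9)
  step 11: ref 2 -> FAULT, evict 5, frames=[4,2] (faults so far: 10)
  step 12: ref 2 -> HIT, frames=[4,2] (faults so far: 10)
  LRU total faults: 10
--- Optimal ---
  step 0: ref 4 -> FAULT, frames=[4,-] (faults so far: 1)
  step 1: ref 3 -> FAULT, frames=[4,3] (faults so far: 2)
  step 2: ref 4 -> HIT, frames=[4,3] (faults so far: 2)
  step 3: ref 5 -> FAULT, evict 4, frames=[5,3] (faults so far: 3)
  step 4: ref 3 -> HIT, frames=[5,3] (faults so far: 3)
  step 5: ref 4 -> FAULT, evict 3, frames=[5,4] (faults so far: 4)
  step 6: ref 5 -> HIT, frames=[5,4] (faults so far: 4)
  step 7: ref 4 -> HIT, frames=[5,4] (faults so far: 4)
  step 8: ref 2 -> FAULT, evict 4, frames=[5,2] (faults so far: 5)
  step 9: ref 5 -> HIT, frames=[5,2] (faults so far: 5)
  step 10: ref 4 -> FAULT, evict 5, frames=[4,2] (faults so far: 6)
  step 11: ref 2 -> HIT, frames=[4,2] (faults so far: 6)
  step 12: ref 2 -> HIT, frames=[4,2] (faults so far: 6)
  Optimal total faults: 6

Answer: 8 10 6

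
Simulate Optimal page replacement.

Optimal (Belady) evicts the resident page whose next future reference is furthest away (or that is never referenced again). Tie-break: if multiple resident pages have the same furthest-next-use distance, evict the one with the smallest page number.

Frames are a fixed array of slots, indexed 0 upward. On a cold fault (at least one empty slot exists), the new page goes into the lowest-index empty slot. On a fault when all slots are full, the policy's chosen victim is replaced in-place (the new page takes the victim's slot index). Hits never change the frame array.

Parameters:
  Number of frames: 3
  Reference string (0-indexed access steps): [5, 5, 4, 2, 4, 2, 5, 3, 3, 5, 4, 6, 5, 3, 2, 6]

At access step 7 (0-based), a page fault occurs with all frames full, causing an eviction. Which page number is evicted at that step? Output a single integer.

Step 0: ref 5 -> FAULT, frames=[5,-,-]
Step 1: ref 5 -> HIT, frames=[5,-,-]
Step 2: ref 4 -> FAULT, frames=[5,4,-]
Step 3: ref 2 -> FAULT, frames=[5,4,2]
Step 4: ref 4 -> HIT, frames=[5,4,2]
Step 5: ref 2 -> HIT, frames=[5,4,2]
Step 6: ref 5 -> HIT, frames=[5,4,2]
Step 7: ref 3 -> FAULT, evict 2, frames=[5,4,3]
At step 7: evicted page 2

Answer: 2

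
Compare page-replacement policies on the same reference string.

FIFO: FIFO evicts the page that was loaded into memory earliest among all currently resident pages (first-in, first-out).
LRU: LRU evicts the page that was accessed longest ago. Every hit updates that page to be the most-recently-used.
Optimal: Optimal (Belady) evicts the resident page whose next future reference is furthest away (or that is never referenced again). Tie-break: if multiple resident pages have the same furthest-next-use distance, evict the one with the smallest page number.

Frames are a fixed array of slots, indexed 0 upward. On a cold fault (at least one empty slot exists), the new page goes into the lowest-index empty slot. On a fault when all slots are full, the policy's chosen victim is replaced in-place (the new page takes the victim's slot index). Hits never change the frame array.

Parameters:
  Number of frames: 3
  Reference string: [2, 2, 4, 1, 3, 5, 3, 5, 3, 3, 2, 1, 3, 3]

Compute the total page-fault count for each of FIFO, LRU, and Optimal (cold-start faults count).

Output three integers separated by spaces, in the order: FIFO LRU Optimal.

Answer: 8 7 6

Derivation:
--- FIFO ---
  step 0: ref 2 -> FAULT, frames=[2,-,-] (faults so far: 1)
  step 1: ref 2 -> HIT, frames=[2,-,-] (faults so far: 1)
  step 2: ref 4 -> FAULT, frames=[2,4,-] (faults so far: 2)
  step 3: ref 1 -> FAULT, frames=[2,4,1] (faults so far: 3)
  step 4: ref 3 -> FAULT, evict 2, frames=[3,4,1] (faults so far: 4)
  step 5: ref 5 -> FAULT, evict 4, frames=[3,5,1] (faults so far: 5)
  step 6: ref 3 -> HIT, frames=[3,5,1] (faults so far: 5)
  step 7: ref 5 -> HIT, frames=[3,5,1] (faults so far: 5)
  step 8: ref 3 -> HIT, frames=[3,5,1] (faults so far: 5)
  step 9: ref 3 -> HIT, frames=[3,5,1] (faults so far: 5)
  step 10: ref 2 -> FAULT, evict 1, frames=[3,5,2] (faults so far: 6)
  step 11: ref 1 -> FAULT, evict 3, frames=[1,5,2] (faults so far: 7)
  step 12: ref 3 -> FAULT, evict 5, frames=[1,3,2] (faults so far: 8)
  step 13: ref 3 -> HIT, frames=[1,3,2] (faults so far: 8)
  FIFO total faults: 8
--- LRU ---
  step 0: ref 2 -> FAULT, frames=[2,-,-] (faults so far: 1)
  step 1: ref 2 -> HIT, frames=[2,-,-] (faults so far: 1)
  step 2: ref 4 -> FAULT, frames=[2,4,-] (faults so far: 2)
  step 3: ref 1 -> FAULT, frames=[2,4,1] (faults so far: 3)
  step 4: ref 3 -> FAULT, evict 2, frames=[3,4,1] (faults so far: 4)
  step 5: ref 5 -> FAULT, evict 4, frames=[3,5,1] (faults so far: 5)
  step 6: ref 3 -> HIT, frames=[3,5,1] (faults so far: 5)
  step 7: ref 5 -> HIT, frames=[3,5,1] (faults so far: 5)
  step 8: ref 3 -> HIT, frames=[3,5,1] (faults so far: 5)
  step 9: ref 3 -> HIT, frames=[3,5,1] (faults so far: 5)
  step 10: ref 2 -> FAULT, evict 1, frames=[3,5,2] (faults so far: 6)
  step 11: ref 1 -> FAULT, evict 5, frames=[3,1,2] (faults so far: 7)
  step 12: ref 3 -> HIT, frames=[3,1,2] (faults so far: 7)
  step 13: ref 3 -> HIT, frames=[3,1,2] (faults so far: 7)
  LRU total faults: 7
--- Optimal ---
  step 0: ref 2 -> FAULT, frames=[2,-,-] (faults so far: 1)
  step 1: ref 2 -> HIT, frames=[2,-,-] (faults so far: 1)
  step 2: ref 4 -> FAULT, frames=[2,4,-] (faults so far: 2)
  step 3: ref 1 -> FAULT, frames=[2,4,1] (faults so far: 3)
  step 4: ref 3 -> FAULT, evict 4, frames=[2,3,1] (faults so far: 4)
  step 5: ref 5 -> FAULT, evict 1, frames=[2,3,5] (faults so far: 5)
  step 6: ref 3 -> HIT, frames=[2,3,5] (faults so far: 5)
  step 7: ref 5 -> HIT, frames=[2,3,5] (faults so far: 5)
  step 8: ref 3 -> HIT, frames=[2,3,5] (faults so far: 5)
  step 9: ref 3 -> HIT, frames=[2,3,5] (faults so far: 5)
  step 10: ref 2 -> HIT, frames=[2,3,5] (faults so far: 5)
  step 11: ref 1 -> FAULT, evict 2, frames=[1,3,5] (faults so far: 6)
  step 12: ref 3 -> HIT, frames=[1,3,5] (faults so far: 6)
  step 13: ref 3 -> HIT, frames=[1,3,5] (faults so far: 6)
  Optimal total faults: 6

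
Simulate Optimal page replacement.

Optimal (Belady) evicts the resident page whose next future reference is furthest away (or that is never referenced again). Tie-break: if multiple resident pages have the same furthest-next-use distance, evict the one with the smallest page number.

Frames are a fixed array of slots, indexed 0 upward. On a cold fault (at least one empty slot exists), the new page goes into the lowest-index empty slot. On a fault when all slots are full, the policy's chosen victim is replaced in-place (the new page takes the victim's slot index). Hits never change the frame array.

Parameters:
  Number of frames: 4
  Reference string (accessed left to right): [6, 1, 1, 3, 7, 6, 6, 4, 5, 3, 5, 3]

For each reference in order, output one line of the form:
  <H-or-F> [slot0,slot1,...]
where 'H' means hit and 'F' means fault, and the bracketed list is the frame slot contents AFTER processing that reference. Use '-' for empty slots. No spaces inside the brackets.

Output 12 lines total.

F [6,-,-,-]
F [6,1,-,-]
H [6,1,-,-]
F [6,1,3,-]
F [6,1,3,7]
H [6,1,3,7]
H [6,1,3,7]
F [6,4,3,7]
F [6,5,3,7]
H [6,5,3,7]
H [6,5,3,7]
H [6,5,3,7]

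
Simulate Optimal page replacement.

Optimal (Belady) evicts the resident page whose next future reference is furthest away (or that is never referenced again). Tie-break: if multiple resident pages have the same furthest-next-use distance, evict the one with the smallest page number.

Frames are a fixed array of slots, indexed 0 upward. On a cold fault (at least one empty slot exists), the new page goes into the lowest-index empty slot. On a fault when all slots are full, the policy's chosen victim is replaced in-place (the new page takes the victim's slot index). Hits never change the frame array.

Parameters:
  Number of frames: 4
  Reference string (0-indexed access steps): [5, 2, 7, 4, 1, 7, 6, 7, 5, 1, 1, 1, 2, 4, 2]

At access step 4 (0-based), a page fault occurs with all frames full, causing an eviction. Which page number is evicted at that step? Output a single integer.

Step 0: ref 5 -> FAULT, frames=[5,-,-,-]
Step 1: ref 2 -> FAULT, frames=[5,2,-,-]
Step 2: ref 7 -> FAULT, frames=[5,2,7,-]
Step 3: ref 4 -> FAULT, frames=[5,2,7,4]
Step 4: ref 1 -> FAULT, evict 4, frames=[5,2,7,1]
At step 4: evicted page 4

Answer: 4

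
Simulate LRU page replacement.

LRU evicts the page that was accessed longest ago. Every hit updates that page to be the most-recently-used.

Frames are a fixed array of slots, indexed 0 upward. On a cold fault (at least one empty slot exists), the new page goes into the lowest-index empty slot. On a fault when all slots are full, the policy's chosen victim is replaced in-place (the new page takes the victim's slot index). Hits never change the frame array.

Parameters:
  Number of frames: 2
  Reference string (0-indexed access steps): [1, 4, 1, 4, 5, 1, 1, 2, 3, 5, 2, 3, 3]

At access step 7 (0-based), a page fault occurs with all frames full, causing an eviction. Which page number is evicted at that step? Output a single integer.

Answer: 5

Derivation:
Step 0: ref 1 -> FAULT, frames=[1,-]
Step 1: ref 4 -> FAULT, frames=[1,4]
Step 2: ref 1 -> HIT, frames=[1,4]
Step 3: ref 4 -> HIT, frames=[1,4]
Step 4: ref 5 -> FAULT, evict 1, frames=[5,4]
Step 5: ref 1 -> FAULT, evict 4, frames=[5,1]
Step 6: ref 1 -> HIT, frames=[5,1]
Step 7: ref 2 -> FAULT, evict 5, frames=[2,1]
At step 7: evicted page 5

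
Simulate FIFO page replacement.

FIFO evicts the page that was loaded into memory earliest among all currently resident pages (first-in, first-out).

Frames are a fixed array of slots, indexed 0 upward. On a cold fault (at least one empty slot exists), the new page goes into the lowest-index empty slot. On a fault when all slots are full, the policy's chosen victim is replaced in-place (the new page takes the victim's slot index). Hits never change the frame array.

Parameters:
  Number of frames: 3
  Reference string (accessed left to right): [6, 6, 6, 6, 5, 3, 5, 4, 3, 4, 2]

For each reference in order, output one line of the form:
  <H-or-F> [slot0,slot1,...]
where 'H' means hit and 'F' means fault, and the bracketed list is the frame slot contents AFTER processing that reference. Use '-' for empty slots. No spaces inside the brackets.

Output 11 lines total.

F [6,-,-]
H [6,-,-]
H [6,-,-]
H [6,-,-]
F [6,5,-]
F [6,5,3]
H [6,5,3]
F [4,5,3]
H [4,5,3]
H [4,5,3]
F [4,2,3]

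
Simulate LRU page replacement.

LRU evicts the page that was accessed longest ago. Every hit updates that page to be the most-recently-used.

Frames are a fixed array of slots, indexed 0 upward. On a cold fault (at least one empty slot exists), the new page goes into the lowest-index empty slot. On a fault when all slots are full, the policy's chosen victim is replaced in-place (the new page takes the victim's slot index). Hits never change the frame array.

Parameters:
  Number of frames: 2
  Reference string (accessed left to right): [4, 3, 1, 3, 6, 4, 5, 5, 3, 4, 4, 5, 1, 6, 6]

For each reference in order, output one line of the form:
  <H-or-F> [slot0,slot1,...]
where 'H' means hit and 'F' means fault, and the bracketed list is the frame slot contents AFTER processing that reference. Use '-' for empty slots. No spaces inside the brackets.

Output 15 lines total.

F [4,-]
F [4,3]
F [1,3]
H [1,3]
F [6,3]
F [6,4]
F [5,4]
H [5,4]
F [5,3]
F [4,3]
H [4,3]
F [4,5]
F [1,5]
F [1,6]
H [1,6]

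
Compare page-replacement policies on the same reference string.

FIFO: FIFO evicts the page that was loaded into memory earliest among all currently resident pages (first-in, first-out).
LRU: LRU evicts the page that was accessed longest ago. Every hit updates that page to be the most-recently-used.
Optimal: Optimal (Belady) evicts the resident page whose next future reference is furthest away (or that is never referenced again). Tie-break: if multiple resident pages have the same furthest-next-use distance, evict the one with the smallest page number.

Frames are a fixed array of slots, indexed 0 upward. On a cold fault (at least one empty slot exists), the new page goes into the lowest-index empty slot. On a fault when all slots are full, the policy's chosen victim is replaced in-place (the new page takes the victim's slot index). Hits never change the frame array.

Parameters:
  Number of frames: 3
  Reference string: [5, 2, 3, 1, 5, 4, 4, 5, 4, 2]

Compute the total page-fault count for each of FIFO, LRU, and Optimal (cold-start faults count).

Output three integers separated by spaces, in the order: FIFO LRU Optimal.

Answer: 7 7 5

Derivation:
--- FIFO ---
  step 0: ref 5 -> FAULT, frames=[5,-,-] (faults so far: 1)
  step 1: ref 2 -> FAULT, frames=[5,2,-] (faults so far: 2)
  step 2: ref 3 -> FAULT, frames=[5,2,3] (faults so far: 3)
  step 3: ref 1 -> FAULT, evict 5, frames=[1,2,3] (faults so far: 4)
  step 4: ref 5 -> FAULT, evict 2, frames=[1,5,3] (faults so far: 5)
  step 5: ref 4 -> FAULT, evict 3, frames=[1,5,4] (faults so far: 6)
  step 6: ref 4 -> HIT, frames=[1,5,4] (faults so far: 6)
  step 7: ref 5 -> HIT, frames=[1,5,4] (faults so far: 6)
  step 8: ref 4 -> HIT, frames=[1,5,4] (faults so far: 6)
  step 9: ref 2 -> FAULT, evict 1, frames=[2,5,4] (faults so far: 7)
  FIFO total faults: 7
--- LRU ---
  step 0: ref 5 -> FAULT, frames=[5,-,-] (faults so far: 1)
  step 1: ref 2 -> FAULT, frames=[5,2,-] (faults so far: 2)
  step 2: ref 3 -> FAULT, frames=[5,2,3] (faults so far: 3)
  step 3: ref 1 -> FAULT, evict 5, frames=[1,2,3] (faults so far: 4)
  step 4: ref 5 -> FAULT, evict 2, frames=[1,5,3] (faults so far: 5)
  step 5: ref 4 -> FAULT, evict 3, frames=[1,5,4] (faults so far: 6)
  step 6: ref 4 -> HIT, frames=[1,5,4] (faults so far: 6)
  step 7: ref 5 -> HIT, frames=[1,5,4] (faults so far: 6)
  step 8: ref 4 -> HIT, frames=[1,5,4] (faults so far: 6)
  step 9: ref 2 -> FAULT, evict 1, frames=[2,5,4] (faults so far: 7)
  LRU total faults: 7
--- Optimal ---
  step 0: ref 5 -> FAULT, frames=[5,-,-] (faults so far: 1)
  step 1: ref 2 -> FAULT, frames=[5,2,-] (faults so far: 2)
  step 2: ref 3 -> FAULT, frames=[5,2,3] (faults so far: 3)
  step 3: ref 1 -> FAULT, evict 3, frames=[5,2,1] (faults so far: 4)
  step 4: ref 5 -> HIT, frames=[5,2,1] (faults so far: 4)
  step 5: ref 4 -> FAULT, evict 1, frames=[5,2,4] (faults so far: 5)
  step 6: ref 4 -> HIT, frames=[5,2,4] (faults so far: 5)
  step 7: ref 5 -> HIT, frames=[5,2,4] (faults so far: 5)
  step 8: ref 4 -> HIT, frames=[5,2,4] (faults so far: 5)
  step 9: ref 2 -> HIT, frames=[5,2,4] (faults so far: 5)
  Optimal total faults: 5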